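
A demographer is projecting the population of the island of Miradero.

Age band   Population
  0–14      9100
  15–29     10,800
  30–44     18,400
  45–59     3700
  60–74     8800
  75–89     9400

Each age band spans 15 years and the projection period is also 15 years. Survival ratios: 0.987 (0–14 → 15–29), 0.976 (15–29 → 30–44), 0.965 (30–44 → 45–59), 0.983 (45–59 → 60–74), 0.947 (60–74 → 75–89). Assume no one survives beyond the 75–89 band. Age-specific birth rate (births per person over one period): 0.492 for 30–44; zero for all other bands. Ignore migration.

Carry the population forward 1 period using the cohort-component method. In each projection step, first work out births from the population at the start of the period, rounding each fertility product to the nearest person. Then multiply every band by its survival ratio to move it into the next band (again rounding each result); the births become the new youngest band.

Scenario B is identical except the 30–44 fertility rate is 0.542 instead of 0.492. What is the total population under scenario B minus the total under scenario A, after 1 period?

[period 1]
Births: 18400 × 0.492 = 9053
15–29: 9100 × 0.987 = 8982
30–44: 10800 × 0.976 = 10541
45–59: 18400 × 0.965 = 17756
60–74: 3700 × 0.983 = 3637
75–89: 8800 × 0.947 = 8334
End of period: [9053, 8982, 10541, 17756, 3637, 8334]
Scenario A total after 1 period: 58303
Scenario B projection —
[period 1]
Births: 18400 × 0.542 = 9973
15–29: 9100 × 0.987 = 8982
30–44: 10800 × 0.976 = 10541
45–59: 18400 × 0.965 = 17756
60–74: 3700 × 0.983 = 3637
75–89: 8800 × 0.947 = 8334
End of period: [9973, 8982, 10541, 17756, 3637, 8334]
Scenario B total after 1 period: 59223
Difference B − A = 59223 − 58303 = 920

920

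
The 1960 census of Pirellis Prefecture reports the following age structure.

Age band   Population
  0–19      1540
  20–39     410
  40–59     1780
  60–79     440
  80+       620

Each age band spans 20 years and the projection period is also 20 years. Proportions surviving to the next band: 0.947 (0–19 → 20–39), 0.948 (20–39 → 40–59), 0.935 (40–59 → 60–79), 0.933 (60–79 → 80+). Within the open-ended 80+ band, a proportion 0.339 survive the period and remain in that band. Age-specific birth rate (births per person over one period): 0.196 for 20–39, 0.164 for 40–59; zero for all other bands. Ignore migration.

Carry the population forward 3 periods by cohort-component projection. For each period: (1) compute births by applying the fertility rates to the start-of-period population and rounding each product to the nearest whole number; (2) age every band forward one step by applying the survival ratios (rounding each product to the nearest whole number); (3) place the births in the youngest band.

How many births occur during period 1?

Let band 1 be 0–19 through band 5 = 80+.
After projecting period 1:
Births: 410 × 0.196 = 80  |  1780 × 0.164 = 292 → total 372
Band 2: 1540 × 0.947 = 1458
Band 3: 410 × 0.948 = 389
Band 4: 1780 × 0.935 = 1664
Band 5: 440 × 0.933 + 620 × 0.339 = 411 + 210 = 621
Population now: 0–19=372, 20–39=1458, 40–59=389, 60–79=1664, 80+=621

372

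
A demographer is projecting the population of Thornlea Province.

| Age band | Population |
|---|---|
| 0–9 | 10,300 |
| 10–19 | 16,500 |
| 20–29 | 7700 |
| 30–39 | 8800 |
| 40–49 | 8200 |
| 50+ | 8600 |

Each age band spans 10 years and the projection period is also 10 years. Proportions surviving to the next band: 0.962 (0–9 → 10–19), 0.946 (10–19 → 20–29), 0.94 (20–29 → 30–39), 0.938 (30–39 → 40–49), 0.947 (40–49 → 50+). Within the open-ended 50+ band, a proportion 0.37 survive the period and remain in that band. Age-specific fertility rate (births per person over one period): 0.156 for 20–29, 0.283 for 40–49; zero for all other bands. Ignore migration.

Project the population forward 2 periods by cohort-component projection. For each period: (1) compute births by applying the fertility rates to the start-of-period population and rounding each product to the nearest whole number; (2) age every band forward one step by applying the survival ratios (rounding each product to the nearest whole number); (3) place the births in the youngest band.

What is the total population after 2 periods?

(Bands numbered youngest = 1 to oldest = 6.)
Period 1.
Births: 7700 * 0.156 = 1201 ; 8200 * 0.283 = 2321 ⇒ total 3522
Band 2: 10300 * 0.962 = 9909
Band 3: 16500 * 0.946 = 15609
Band 4: 7700 * 0.94 = 7238
Band 5: 8800 * 0.938 = 8254
Band 6: 8200 * 0.947 + 8600 * 0.37 = 7765 + 3182 = 10947
End of period: [3522, 9909, 15609, 7238, 8254, 10947]
Period 2.
Births: 15609 * 0.156 = 2435 ; 8254 * 0.283 = 2336 ⇒ total 4771
Band 2: 3522 * 0.962 = 3388
Band 3: 9909 * 0.946 = 9374
Band 4: 15609 * 0.94 = 14672
Band 5: 7238 * 0.938 = 6789
Band 6: 8254 * 0.947 + 10947 * 0.37 = 7817 + 4050 = 11867
End of period: [4771, 3388, 9374, 14672, 6789, 11867]
Total after period 2: 4771 + 3388 + 9374 + 14672 + 6789 + 11867 = 50861

50861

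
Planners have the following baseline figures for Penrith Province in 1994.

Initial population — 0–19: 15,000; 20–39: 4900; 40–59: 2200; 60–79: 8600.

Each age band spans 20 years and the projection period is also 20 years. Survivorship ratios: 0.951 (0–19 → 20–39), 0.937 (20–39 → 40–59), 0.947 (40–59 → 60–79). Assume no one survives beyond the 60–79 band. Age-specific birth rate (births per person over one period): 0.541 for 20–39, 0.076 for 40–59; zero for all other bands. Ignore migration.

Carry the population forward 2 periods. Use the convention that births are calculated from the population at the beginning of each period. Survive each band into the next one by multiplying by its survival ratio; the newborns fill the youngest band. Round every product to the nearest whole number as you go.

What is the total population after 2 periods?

After projecting period 1:
Births: 4900 * 0.541 = 2651 ; 2200 * 0.076 = 167 ⇒ total 2818
20–39: 15000 * 0.951 = 14265
40–59: 4900 * 0.937 = 4591
60–79: 2200 * 0.947 = 2083
End of period: [2818, 14265, 4591, 2083]
After projecting period 2:
Births: 14265 * 0.541 = 7717 ; 4591 * 0.076 = 349 ⇒ total 8066
20–39: 2818 * 0.951 = 2680
40–59: 14265 * 0.937 = 13366
60–79: 4591 * 0.947 = 4348
End of period: [8066, 2680, 13366, 4348]
Total after period 2: 8066 + 2680 + 13366 + 4348 = 28460

28460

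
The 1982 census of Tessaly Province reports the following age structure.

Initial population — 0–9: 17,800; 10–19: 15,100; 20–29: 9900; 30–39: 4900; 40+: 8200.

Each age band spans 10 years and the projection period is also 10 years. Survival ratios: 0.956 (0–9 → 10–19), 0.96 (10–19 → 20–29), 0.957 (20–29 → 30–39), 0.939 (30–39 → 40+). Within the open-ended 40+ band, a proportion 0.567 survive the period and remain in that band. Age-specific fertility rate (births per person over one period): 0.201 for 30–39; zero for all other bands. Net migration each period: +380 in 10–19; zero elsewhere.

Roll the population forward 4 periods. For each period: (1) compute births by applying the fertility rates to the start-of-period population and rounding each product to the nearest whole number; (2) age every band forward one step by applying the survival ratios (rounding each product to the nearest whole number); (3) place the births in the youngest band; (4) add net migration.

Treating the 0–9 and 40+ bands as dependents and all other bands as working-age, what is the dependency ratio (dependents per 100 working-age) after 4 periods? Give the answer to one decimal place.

473.3

[period 1]
Births: 4900 × 0.201 = 985
10–19: 17800 × 0.956 = 17017
20–29: 15100 × 0.96 = 14496
30–39: 9900 × 0.957 = 9474
40+: 4900 × 0.939 + 8200 × 0.567 = 4601 + 4649 = 9250
Net migration: 10–19 + 380 → 17397
→ [985, 17397, 14496, 9474, 9250]
[period 2]
Births: 9474 × 0.201 = 1904
10–19: 985 × 0.956 = 942
20–29: 17397 × 0.96 = 16701
30–39: 14496 × 0.957 = 13873
40+: 9474 × 0.939 + 9250 × 0.567 = 8896 + 5245 = 14141
Net migration: 10–19 + 380 → 1322
→ [1904, 1322, 16701, 13873, 14141]
[period 3]
Births: 13873 × 0.201 = 2788
10–19: 1904 × 0.956 = 1820
20–29: 1322 × 0.96 = 1269
30–39: 16701 × 0.957 = 15983
40+: 13873 × 0.939 + 14141 × 0.567 = 13027 + 8018 = 21045
Net migration: 10–19 + 380 → 2200
→ [2788, 2200, 1269, 15983, 21045]
[period 4]
Births: 15983 × 0.201 = 3213
10–19: 2788 × 0.956 = 2665
20–29: 2200 × 0.96 = 2112
30–39: 1269 × 0.957 = 1214
40+: 15983 × 0.939 + 21045 × 0.567 = 15008 + 11933 = 26941
Net migration: 10–19 + 380 → 3045
→ [3213, 3045, 2112, 1214, 26941]
Dependents (band 0–9 + band 40+) = 3213 + 26941 = 30154; working-age = 6371; ratio = 30154/6371 × 100 = 473.3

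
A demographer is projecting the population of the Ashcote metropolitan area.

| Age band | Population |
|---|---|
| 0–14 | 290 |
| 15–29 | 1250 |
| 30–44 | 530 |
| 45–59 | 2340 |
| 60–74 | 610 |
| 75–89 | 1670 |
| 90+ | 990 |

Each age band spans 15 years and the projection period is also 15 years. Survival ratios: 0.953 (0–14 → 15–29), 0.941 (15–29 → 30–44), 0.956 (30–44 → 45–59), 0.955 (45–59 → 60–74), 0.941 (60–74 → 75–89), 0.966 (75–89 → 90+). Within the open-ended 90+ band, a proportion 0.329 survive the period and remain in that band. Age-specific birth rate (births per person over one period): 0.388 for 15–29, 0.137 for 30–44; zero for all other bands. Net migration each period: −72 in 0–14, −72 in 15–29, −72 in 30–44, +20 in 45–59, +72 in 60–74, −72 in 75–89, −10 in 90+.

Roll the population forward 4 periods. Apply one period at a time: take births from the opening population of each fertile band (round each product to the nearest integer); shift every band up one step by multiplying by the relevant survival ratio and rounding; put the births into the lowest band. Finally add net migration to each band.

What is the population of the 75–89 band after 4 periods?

962

Period 1.
Births: 1250 × 0.388 = 485 ; 530 × 0.137 = 73 ⇒ total 558
15–29: 290 × 0.953 = 276
30–44: 1250 × 0.941 = 1176
45–59: 530 × 0.956 = 507
60–74: 2340 × 0.955 = 2235
75–89: 610 × 0.941 = 574
90+: 1670 × 0.966 + 990 × 0.329 = 1613 + 326 = 1939
Net migration: 0–14 − 72 → 486; 15–29 − 72 → 204; 30–44 − 72 → 1104; 45–59 + 20 → 527; 60–74 + 72 → 2307; 75–89 − 72 → 502; 90+ − 10 → 1929
End of period: [486, 204, 1104, 527, 2307, 502, 1929]
Period 2.
Births: 204 × 0.388 = 79 ; 1104 × 0.137 = 151 ⇒ total 230
15–29: 486 × 0.953 = 463
30–44: 204 × 0.941 = 192
45–59: 1104 × 0.956 = 1055
60–74: 527 × 0.955 = 503
75–89: 2307 × 0.941 = 2171
90+: 502 × 0.966 + 1929 × 0.329 = 485 + 635 = 1120
Net migration: 0–14 − 72 → 158; 15–29 − 72 → 391; 30–44 − 72 → 120; 45–59 + 20 → 1075; 60–74 + 72 → 575; 75–89 − 72 → 2099; 90+ − 10 → 1110
End of period: [158, 391, 120, 1075, 575, 2099, 1110]
Period 3.
Births: 391 × 0.388 = 152 ; 120 × 0.137 = 16 ⇒ total 168
15–29: 158 × 0.953 = 151
30–44: 391 × 0.941 = 368
45–59: 120 × 0.956 = 115
60–74: 1075 × 0.955 = 1027
75–89: 575 × 0.941 = 541
90+: 2099 × 0.966 + 1110 × 0.329 = 2028 + 365 = 2393
Net migration: 0–14 − 72 → 96; 15–29 − 72 → 79; 30–44 − 72 → 296; 45–59 + 20 → 135; 60–74 + 72 → 1099; 75–89 − 72 → 469; 90+ − 10 → 2383
End of period: [96, 79, 296, 135, 1099, 469, 2383]
Period 4.
Births: 79 × 0.388 = 31 ; 296 × 0.137 = 41 ⇒ total 72
15–29: 96 × 0.953 = 91
30–44: 79 × 0.941 = 74
45–59: 296 × 0.956 = 283
60–74: 135 × 0.955 = 129
75–89: 1099 × 0.941 = 1034
90+: 469 × 0.966 + 2383 × 0.329 = 453 + 784 = 1237
Net migration: 0–14 − 72 → 0; 15–29 − 72 → 19; 30–44 − 72 → 2; 45–59 + 20 → 303; 60–74 + 72 → 201; 75–89 − 72 → 962; 90+ − 10 → 1227
End of period: [0, 19, 2, 303, 201, 962, 1227]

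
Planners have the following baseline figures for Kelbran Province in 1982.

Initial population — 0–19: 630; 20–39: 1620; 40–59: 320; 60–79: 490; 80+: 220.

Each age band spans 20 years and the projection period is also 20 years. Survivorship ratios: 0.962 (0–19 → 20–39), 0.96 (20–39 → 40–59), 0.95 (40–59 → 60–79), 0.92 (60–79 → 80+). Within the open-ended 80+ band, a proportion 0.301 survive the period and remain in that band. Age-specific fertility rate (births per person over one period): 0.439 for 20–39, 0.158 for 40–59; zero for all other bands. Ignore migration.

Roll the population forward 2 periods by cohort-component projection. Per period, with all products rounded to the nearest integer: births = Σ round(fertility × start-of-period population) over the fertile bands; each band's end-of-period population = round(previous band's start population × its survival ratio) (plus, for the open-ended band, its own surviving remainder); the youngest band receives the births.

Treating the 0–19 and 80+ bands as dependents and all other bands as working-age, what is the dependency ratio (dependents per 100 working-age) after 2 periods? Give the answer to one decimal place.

Numbering the groups 1..5 from youngest to oldest:
[period 1]
Births: 1620 × 0.439 = 711, 320 × 0.158 = 51 ⇒ total 762
Group 2: 630 × 0.962 = 606
Group 3: 1620 × 0.96 = 1555
Group 4: 320 × 0.95 = 304
Group 5: 490 × 0.92 + 220 × 0.301 = 451 + 66 = 517
Giving 762 / 606 / 1555 / 304 / 517.
[period 2]
Births: 606 × 0.439 = 266, 1555 × 0.158 = 246 ⇒ total 512
Group 2: 762 × 0.962 = 733
Group 3: 606 × 0.96 = 582
Group 4: 1555 × 0.95 = 1477
Group 5: 304 × 0.92 + 517 × 0.301 = 280 + 156 = 436
Giving 512 / 733 / 582 / 1477 / 436.
Dependents (band 0–19 + band 80+) = 512 + 436 = 948; working-age = 2792; ratio = 948/2792 × 100 = 34.0

34.0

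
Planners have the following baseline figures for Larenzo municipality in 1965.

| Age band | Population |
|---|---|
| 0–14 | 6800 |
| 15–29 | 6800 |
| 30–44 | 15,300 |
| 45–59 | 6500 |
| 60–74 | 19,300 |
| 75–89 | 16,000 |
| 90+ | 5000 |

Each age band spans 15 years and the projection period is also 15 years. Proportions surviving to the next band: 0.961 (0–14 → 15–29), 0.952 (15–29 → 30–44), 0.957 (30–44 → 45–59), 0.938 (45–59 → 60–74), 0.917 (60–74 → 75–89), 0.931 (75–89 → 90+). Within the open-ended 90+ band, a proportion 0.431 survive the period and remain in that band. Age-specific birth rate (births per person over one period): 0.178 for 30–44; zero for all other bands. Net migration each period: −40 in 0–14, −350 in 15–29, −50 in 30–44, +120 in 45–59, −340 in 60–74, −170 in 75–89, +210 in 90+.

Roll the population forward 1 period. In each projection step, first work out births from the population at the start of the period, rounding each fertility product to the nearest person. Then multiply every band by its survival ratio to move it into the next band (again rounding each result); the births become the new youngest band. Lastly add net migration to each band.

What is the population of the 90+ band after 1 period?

Let band 1 be 0–14 through band 7 = 90+.
After projecting period 1:
Births: 15300 × 0.178 = 2723
Band 2: 6800 × 0.961 = 6535
Band 3: 6800 × 0.952 = 6474
Band 4: 15300 × 0.957 = 14642
Band 5: 6500 × 0.938 = 6097
Band 6: 19300 × 0.917 = 17698
Band 7: 16000 × 0.931 + 5000 × 0.431 = 14896 + 2155 = 17051
Net migration: Band 1 − 40 → 2683; Band 2 − 350 → 6185; Band 3 − 50 → 6424; Band 4 + 120 → 14762; Band 5 − 340 → 5757; Band 6 − 170 → 17528; Band 7 + 210 → 17261
Giving 2683 / 6185 / 6424 / 14762 / 5757 / 17528 / 17261.

17261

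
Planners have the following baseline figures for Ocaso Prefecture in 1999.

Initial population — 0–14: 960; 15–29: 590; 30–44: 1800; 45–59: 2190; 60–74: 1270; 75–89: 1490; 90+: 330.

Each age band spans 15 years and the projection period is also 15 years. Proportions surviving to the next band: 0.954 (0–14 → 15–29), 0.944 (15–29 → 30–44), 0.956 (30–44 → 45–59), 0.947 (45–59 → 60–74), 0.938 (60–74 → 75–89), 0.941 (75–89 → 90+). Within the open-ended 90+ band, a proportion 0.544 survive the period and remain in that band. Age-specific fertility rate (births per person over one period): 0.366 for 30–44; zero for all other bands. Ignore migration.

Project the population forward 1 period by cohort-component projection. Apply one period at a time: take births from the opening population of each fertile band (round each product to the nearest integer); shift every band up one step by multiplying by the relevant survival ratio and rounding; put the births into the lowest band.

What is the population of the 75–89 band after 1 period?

Period 1:
Births: 1800 * 0.366 = 659
15–29: 960 * 0.954 = 916
30–44: 590 * 0.944 = 557
45–59: 1800 * 0.956 = 1721
60–74: 2190 * 0.947 = 2074
75–89: 1270 * 0.938 = 1191
90+: 1490 * 0.941 + 330 * 0.544 = 1402 + 180 = 1582
Population now: 0–14=659, 15–29=916, 30–44=557, 45–59=1721, 60–74=2074, 75–89=1191, 90+=1582

1191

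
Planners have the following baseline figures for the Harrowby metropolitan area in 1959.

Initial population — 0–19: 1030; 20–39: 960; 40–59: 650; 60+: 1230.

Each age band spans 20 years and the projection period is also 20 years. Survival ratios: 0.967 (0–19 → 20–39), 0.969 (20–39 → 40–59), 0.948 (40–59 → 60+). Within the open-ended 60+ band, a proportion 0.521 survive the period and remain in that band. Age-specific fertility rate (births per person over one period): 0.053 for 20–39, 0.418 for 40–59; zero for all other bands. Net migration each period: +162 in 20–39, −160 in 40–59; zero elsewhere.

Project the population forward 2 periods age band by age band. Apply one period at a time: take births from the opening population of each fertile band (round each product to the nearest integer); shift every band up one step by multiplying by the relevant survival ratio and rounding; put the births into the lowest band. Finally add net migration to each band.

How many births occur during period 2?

Period 1:
Births: 960 × 0.053 = 51, 650 × 0.418 = 272 → 323
20–39: 1030 × 0.967 = 996
40–59: 960 × 0.969 = 930
60+: 650 × 0.948 + 1230 × 0.521 = 616 + 641 = 1257
Net migration: 20–39 + 162 → 1158; 40–59 − 160 → 770
Giving 323 / 1158 / 770 / 1257.
Period 2:
Births: 1158 × 0.053 = 61, 770 × 0.418 = 322 → 383
20–39: 323 × 0.967 = 312
40–59: 1158 × 0.969 = 1122
60+: 770 × 0.948 + 1257 × 0.521 = 730 + 655 = 1385
Net migration: 20–39 + 162 → 474; 40–59 − 160 → 962
Giving 383 / 474 / 962 / 1385.

383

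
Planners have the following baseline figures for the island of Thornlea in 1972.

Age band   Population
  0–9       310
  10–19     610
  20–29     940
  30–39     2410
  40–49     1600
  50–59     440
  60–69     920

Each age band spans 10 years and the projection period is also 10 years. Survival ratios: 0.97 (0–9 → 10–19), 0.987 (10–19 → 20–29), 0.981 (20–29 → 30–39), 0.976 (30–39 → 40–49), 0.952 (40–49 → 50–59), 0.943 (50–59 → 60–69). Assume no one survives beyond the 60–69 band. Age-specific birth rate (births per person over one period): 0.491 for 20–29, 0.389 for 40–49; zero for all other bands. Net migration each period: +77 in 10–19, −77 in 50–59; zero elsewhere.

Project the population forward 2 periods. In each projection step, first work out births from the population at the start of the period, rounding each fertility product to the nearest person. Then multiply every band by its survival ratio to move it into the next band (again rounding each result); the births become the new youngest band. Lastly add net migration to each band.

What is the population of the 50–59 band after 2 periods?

2162

(Groups numbered youngest = 1 to oldest = 7.)
Period 1.
Births: 940 * 0.491 = 462  |  1600 * 0.389 = 622 → 1084
Group 2: 310 * 0.97 = 301
Group 3: 610 * 0.987 = 602
Group 4: 940 * 0.981 = 922
Group 5: 2410 * 0.976 = 2352
Group 6: 1600 * 0.952 = 1523
Group 7: 440 * 0.943 = 415
Net migration: Group 2 + 77 → 378; Group 6 − 77 → 1446
→ [1084, 378, 602, 922, 2352, 1446, 415]
Period 2.
Births: 602 * 0.491 = 296  |  2352 * 0.389 = 915 → 1211
Group 2: 1084 * 0.97 = 1051
Group 3: 378 * 0.987 = 373
Group 4: 602 * 0.981 = 591
Group 5: 922 * 0.976 = 900
Group 6: 2352 * 0.952 = 2239
Group 7: 1446 * 0.943 = 1364
Net migration: Group 2 + 77 → 1128; Group 6 − 77 → 2162
→ [1211, 1128, 373, 591, 900, 2162, 1364]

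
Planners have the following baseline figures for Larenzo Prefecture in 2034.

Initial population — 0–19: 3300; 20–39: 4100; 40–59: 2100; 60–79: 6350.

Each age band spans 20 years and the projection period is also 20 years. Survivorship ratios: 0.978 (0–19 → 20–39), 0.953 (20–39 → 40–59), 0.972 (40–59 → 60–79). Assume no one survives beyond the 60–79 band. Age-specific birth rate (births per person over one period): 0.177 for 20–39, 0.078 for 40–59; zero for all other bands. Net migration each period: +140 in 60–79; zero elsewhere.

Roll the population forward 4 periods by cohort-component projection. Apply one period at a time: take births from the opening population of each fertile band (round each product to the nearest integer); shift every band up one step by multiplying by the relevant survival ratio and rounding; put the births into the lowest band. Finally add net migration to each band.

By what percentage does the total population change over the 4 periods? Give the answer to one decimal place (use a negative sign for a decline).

Period 1:
Births: 4100 * 0.177 = 726 ; 2100 * 0.078 = 164 ⇒ total 890
20–39: 3300 * 0.978 = 3227
40–59: 4100 * 0.953 = 3907
60–79: 2100 * 0.972 = 2041
Net migration: 60–79 + 140 → 2181
Population now: 0–19=890, 20–39=3227, 40–59=3907, 60–79=2181
Period 2:
Births: 3227 * 0.177 = 571 ; 3907 * 0.078 = 305 ⇒ total 876
20–39: 890 * 0.978 = 870
40–59: 3227 * 0.953 = 3075
60–79: 3907 * 0.972 = 3798
Net migration: 60–79 + 140 → 3938
Population now: 0–19=876, 20–39=870, 40–59=3075, 60–79=3938
Period 3:
Births: 870 * 0.177 = 154 ; 3075 * 0.078 = 240 ⇒ total 394
20–39: 876 * 0.978 = 857
40–59: 870 * 0.953 = 829
60–79: 3075 * 0.972 = 2989
Net migration: 60–79 + 140 → 3129
Population now: 0–19=394, 20–39=857, 40–59=829, 60–79=3129
Period 4:
Births: 857 * 0.177 = 152 ; 829 * 0.078 = 65 ⇒ total 217
20–39: 394 * 0.978 = 385
40–59: 857 * 0.953 = 817
60–79: 829 * 0.972 = 806
Net migration: 60–79 + 140 → 946
Population now: 0–19=217, 20–39=385, 40–59=817, 60–79=946
Total: 15850 → 2365; change = -13485; percentage change = -85.1%

-85.1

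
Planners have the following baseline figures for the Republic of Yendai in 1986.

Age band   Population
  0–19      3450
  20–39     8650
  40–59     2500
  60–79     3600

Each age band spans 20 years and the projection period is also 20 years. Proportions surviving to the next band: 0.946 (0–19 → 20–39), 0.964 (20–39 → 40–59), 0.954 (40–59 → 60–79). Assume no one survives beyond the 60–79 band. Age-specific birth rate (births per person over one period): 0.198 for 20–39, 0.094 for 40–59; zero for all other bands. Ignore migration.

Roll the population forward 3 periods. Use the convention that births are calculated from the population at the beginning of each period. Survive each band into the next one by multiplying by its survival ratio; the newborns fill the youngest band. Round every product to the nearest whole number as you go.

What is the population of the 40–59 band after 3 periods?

1777

Let band 1 be 0–19 through band 4 = 60–79.
Period 1:
Births: 8650 × 0.198 = 1713  |  2500 × 0.094 = 235 → total 1948
Band 2: 3450 × 0.946 = 3264
Band 3: 8650 × 0.964 = 8339
Band 4: 2500 × 0.954 = 2385
Giving 1948 / 3264 / 8339 / 2385.
Period 2:
Births: 3264 × 0.198 = 646  |  8339 × 0.094 = 784 → total 1430
Band 2: 1948 × 0.946 = 1843
Band 3: 3264 × 0.964 = 3146
Band 4: 8339 × 0.954 = 7955
Giving 1430 / 1843 / 3146 / 7955.
Period 3:
Births: 1843 × 0.198 = 365  |  3146 × 0.094 = 296 → total 661
Band 2: 1430 × 0.946 = 1353
Band 3: 1843 × 0.964 = 1777
Band 4: 3146 × 0.954 = 3001
Giving 661 / 1353 / 1777 / 3001.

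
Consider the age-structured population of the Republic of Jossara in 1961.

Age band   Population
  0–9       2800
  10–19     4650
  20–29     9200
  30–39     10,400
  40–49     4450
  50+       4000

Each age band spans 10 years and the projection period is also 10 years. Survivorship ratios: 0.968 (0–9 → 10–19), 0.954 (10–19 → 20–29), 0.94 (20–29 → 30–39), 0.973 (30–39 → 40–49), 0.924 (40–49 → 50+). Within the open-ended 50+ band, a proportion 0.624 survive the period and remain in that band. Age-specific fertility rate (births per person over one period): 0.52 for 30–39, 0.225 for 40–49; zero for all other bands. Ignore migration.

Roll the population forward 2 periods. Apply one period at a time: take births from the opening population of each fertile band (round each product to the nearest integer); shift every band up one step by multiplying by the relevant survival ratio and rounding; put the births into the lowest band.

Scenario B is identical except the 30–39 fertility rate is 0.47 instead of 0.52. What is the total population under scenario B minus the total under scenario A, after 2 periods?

Period 1.
Births: 10400 × 0.52 = 5408  |  4450 × 0.225 = 1001 → total 6409
10–19: 2800 × 0.968 = 2710
20–29: 4650 × 0.954 = 4436
30–39: 9200 × 0.94 = 8648
40–49: 10400 × 0.973 = 10119
50+: 4450 × 0.924 + 4000 × 0.624 = 4112 + 2496 = 6608
End of period: [6409, 2710, 4436, 8648, 10119, 6608]
Period 2.
Births: 8648 × 0.52 = 4497  |  10119 × 0.225 = 2277 → total 6774
10–19: 6409 × 0.968 = 6204
20–29: 2710 × 0.954 = 2585
30–39: 4436 × 0.94 = 4170
40–49: 8648 × 0.973 = 8415
50+: 10119 × 0.924 + 6608 × 0.624 = 9350 + 4123 = 13473
End of period: [6774, 6204, 2585, 4170, 8415, 13473]
Scenario A total after 2 periods: 41621
Scenario B projection —
Period 1.
Births: 10400 × 0.47 = 4888  |  4450 × 0.225 = 1001 → total 5889
10–19: 2800 × 0.968 = 2710
20–29: 4650 × 0.954 = 4436
30–39: 9200 × 0.94 = 8648
40–49: 10400 × 0.973 = 10119
50+: 4450 × 0.924 + 4000 × 0.624 = 4112 + 2496 = 6608
End of period: [5889, 2710, 4436, 8648, 10119, 6608]
Period 2.
Births: 8648 × 0.47 = 4065  |  10119 × 0.225 = 2277 → total 6342
10–19: 5889 × 0.968 = 5701
20–29: 2710 × 0.954 = 2585
30–39: 4436 × 0.94 = 4170
40–49: 8648 × 0.973 = 8415
50+: 10119 × 0.924 + 6608 × 0.624 = 9350 + 4123 = 13473
End of period: [6342, 5701, 2585, 4170, 8415, 13473]
Scenario B total after 2 periods: 40686
Difference B − A = 40686 − 41621 = -935

-935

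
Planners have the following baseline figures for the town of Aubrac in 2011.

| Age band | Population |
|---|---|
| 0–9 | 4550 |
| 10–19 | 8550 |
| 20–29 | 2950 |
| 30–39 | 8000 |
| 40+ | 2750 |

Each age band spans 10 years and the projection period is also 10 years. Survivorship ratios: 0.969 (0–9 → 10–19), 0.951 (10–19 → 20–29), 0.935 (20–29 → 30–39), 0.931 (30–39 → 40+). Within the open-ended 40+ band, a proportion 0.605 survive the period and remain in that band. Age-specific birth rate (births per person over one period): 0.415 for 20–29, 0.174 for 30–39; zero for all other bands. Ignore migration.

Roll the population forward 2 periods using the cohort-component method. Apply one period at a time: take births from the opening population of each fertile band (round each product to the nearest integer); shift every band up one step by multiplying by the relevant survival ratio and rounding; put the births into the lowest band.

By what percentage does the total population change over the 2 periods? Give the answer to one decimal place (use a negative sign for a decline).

Call the bands 1 to 5, youngest first.
— Period 1 —
Births: 2950 * 0.415 = 1224 ; 8000 * 0.174 = 1392 → 2616
Band 2: 4550 * 0.969 = 4409
Band 3: 8550 * 0.951 = 8131
Band 4: 2950 * 0.935 = 2758
Band 5: 8000 * 0.931 + 2750 * 0.605 = 7448 + 1664 = 9112
Giving 2616 / 4409 / 8131 / 2758 / 9112.
— Period 2 —
Births: 8131 * 0.415 = 3374 ; 2758 * 0.174 = 480 → 3854
Band 2: 2616 * 0.969 = 2535
Band 3: 4409 * 0.951 = 4193
Band 4: 8131 * 0.935 = 7602
Band 5: 2758 * 0.931 + 9112 * 0.605 = 2568 + 5513 = 8081
Giving 3854 / 2535 / 4193 / 7602 / 8081.
Total: 26800 → 26265; change = -535; percentage change = -2.0%

-2.0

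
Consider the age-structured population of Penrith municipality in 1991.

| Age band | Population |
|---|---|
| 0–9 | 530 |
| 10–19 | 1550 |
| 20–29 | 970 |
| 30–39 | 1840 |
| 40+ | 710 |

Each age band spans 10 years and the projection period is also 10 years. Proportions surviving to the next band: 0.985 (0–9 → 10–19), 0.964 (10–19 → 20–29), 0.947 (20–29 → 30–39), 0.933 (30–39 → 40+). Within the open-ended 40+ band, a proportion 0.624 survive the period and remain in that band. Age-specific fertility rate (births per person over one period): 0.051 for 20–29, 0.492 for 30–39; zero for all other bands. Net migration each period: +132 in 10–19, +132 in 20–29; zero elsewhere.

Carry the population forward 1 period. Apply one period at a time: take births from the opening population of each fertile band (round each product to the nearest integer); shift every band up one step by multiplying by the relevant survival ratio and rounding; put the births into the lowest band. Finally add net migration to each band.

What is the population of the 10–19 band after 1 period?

654

Period 1:
Births: 970 × 0.051 = 49  |  1840 × 0.492 = 905 — total 954
10–19: 530 × 0.985 = 522
20–29: 1550 × 0.964 = 1494
30–39: 970 × 0.947 = 919
40+: 1840 × 0.933 + 710 × 0.624 = 1717 + 443 = 2160
Net migration: 10–19 + 132 → 654; 20–29 + 132 → 1626
Population now: 0–9=954, 10–19=654, 20–29=1626, 30–39=919, 40+=2160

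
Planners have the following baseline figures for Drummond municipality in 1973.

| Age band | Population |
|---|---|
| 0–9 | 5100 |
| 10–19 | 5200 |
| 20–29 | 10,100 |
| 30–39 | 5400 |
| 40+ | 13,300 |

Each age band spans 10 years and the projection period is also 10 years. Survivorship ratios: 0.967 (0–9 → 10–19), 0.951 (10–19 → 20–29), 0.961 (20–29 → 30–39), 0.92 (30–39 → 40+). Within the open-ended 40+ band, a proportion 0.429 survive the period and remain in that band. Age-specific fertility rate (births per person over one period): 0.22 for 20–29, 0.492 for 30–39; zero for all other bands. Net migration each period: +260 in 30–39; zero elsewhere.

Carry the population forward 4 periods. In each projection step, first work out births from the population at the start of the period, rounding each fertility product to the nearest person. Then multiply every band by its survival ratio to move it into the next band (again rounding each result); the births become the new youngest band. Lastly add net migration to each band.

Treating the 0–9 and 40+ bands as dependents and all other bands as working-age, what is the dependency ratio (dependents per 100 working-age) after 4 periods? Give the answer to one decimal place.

Call the groups 1 to 5, youngest first.
Period 1:
Births: 10100 * 0.22 = 2222  |  5400 * 0.492 = 2657 → total 4879
Group 2: 5100 * 0.967 = 4932
Group 3: 5200 * 0.951 = 4945
Group 4: 10100 * 0.961 = 9706
Group 5: 5400 * 0.92 + 13300 * 0.429 = 4968 + 5706 = 10674
Net migration: Group 4 + 260 → 9966
Population now: 0–9=4879, 10–19=4932, 20–29=4945, 30–39=9966, 40+=10674
Period 2:
Births: 4945 * 0.22 = 1088  |  9966 * 0.492 = 4903 → total 5991
Group 2: 4879 * 0.967 = 4718
Group 3: 4932 * 0.951 = 4690
Group 4: 4945 * 0.961 = 4752
Group 5: 9966 * 0.92 + 10674 * 0.429 = 9169 + 4579 = 13748
Net migration: Group 4 + 260 → 5012
Population now: 0–9=5991, 10–19=4718, 20–29=4690, 30–39=5012, 40+=13748
Period 3:
Births: 4690 * 0.22 = 1032  |  5012 * 0.492 = 2466 → total 3498
Group 2: 5991 * 0.967 = 5793
Group 3: 4718 * 0.951 = 4487
Group 4: 4690 * 0.961 = 4507
Group 5: 5012 * 0.92 + 13748 * 0.429 = 4611 + 5898 = 10509
Net migration: Group 4 + 260 → 4767
Population now: 0–9=3498, 10–19=5793, 20–29=4487, 30–39=4767, 40+=10509
Period 4:
Births: 4487 * 0.22 = 987  |  4767 * 0.492 = 2345 → total 3332
Group 2: 3498 * 0.967 = 3383
Group 3: 5793 * 0.951 = 5509
Group 4: 4487 * 0.961 = 4312
Group 5: 4767 * 0.92 + 10509 * 0.429 = 4386 + 4508 = 8894
Net migration: Group 4 + 260 → 4572
Population now: 0–9=3332, 10–19=3383, 20–29=5509, 30–39=4572, 40+=8894
Dependents (band 0–9 + band 40+) = 3332 + 8894 = 12226; working-age = 13464; ratio = 12226/13464 × 100 = 90.8

90.8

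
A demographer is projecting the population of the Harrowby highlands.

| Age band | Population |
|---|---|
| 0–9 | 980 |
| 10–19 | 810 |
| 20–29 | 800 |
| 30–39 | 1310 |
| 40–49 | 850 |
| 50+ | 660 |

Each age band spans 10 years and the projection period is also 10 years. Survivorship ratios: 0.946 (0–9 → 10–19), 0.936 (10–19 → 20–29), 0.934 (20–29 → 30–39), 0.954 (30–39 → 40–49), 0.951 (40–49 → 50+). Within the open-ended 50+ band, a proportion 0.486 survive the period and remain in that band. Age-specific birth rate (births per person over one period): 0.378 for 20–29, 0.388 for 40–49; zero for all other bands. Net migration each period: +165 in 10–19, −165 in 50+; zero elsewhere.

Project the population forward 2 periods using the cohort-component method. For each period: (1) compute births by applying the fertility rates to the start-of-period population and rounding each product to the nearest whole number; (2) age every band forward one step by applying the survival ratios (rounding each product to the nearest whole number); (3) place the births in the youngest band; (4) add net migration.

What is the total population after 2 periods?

5471

[period 1]
Births: 800 × 0.378 = 302  |  850 × 0.388 = 330 ⇒ total 632
10–19: 980 × 0.946 = 927
20–29: 810 × 0.936 = 758
30–39: 800 × 0.934 = 747
40–49: 1310 × 0.954 = 1250
50+: 850 × 0.951 + 660 × 0.486 = 808 + 321 = 1129
Net migration: 10–19 + 165 → 1092; 50+ − 165 → 964
→ [632, 1092, 758, 747, 1250, 964]
[period 2]
Births: 758 × 0.378 = 287  |  1250 × 0.388 = 485 ⇒ total 772
10–19: 632 × 0.946 = 598
20–29: 1092 × 0.936 = 1022
30–39: 758 × 0.934 = 708
40–49: 747 × 0.954 = 713
50+: 1250 × 0.951 + 964 × 0.486 = 1189 + 469 = 1658
Net migration: 10–19 + 165 → 763; 50+ − 165 → 1493
→ [772, 763, 1022, 708, 713, 1493]
Total after period 2: 772 + 763 + 1022 + 708 + 713 + 1493 = 5471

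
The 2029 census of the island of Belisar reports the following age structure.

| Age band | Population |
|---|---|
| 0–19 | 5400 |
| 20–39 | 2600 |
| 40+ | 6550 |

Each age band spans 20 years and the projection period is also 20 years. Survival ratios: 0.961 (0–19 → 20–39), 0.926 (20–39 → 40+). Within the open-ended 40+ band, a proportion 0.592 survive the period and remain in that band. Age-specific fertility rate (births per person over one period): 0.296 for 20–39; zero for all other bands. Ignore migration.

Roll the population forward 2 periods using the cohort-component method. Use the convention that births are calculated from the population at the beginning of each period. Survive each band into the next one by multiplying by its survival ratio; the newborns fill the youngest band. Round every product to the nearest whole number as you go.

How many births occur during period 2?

1536

[period 1]
Births: 2600 × 0.296 = 770
20–39: 5400 × 0.961 = 5189
40+: 2600 × 0.926 + 6550 × 0.592 = 2408 + 3878 = 6286
→ [770, 5189, 6286]
[period 2]
Births: 5189 × 0.296 = 1536
20–39: 770 × 0.961 = 740
40+: 5189 × 0.926 + 6286 × 0.592 = 4805 + 3721 = 8526
→ [1536, 740, 8526]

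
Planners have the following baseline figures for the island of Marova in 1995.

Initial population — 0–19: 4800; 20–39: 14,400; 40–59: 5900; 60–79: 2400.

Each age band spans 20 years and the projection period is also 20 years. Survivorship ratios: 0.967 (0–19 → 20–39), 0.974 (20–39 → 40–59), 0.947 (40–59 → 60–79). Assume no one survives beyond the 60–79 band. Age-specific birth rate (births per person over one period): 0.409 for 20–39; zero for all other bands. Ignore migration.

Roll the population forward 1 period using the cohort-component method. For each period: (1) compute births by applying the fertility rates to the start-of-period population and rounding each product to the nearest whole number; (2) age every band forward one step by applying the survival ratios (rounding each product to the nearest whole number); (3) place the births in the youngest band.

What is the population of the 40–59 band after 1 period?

14026

— Period 1 —
Births: 14400 × 0.409 = 5890
20–39: 4800 × 0.967 = 4642
40–59: 14400 × 0.974 = 14026
60–79: 5900 × 0.947 = 5587
End of period: [5890, 4642, 14026, 5587]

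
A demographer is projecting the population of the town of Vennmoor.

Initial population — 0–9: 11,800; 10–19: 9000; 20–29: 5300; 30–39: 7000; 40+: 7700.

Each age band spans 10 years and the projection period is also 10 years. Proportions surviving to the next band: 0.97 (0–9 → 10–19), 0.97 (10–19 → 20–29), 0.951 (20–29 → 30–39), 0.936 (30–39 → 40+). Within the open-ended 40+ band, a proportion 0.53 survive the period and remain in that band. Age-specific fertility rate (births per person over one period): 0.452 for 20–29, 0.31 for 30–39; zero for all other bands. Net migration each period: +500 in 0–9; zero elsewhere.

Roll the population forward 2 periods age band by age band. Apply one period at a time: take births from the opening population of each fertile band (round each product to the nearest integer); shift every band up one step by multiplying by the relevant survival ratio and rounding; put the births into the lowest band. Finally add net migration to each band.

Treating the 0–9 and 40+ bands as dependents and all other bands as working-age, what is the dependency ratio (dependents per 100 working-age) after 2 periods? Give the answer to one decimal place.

After projecting period 1:
Births: 5300 * 0.452 = 2396 ; 7000 * 0.31 = 2170 → total 4566
10–19: 11800 * 0.97 = 11446
20–29: 9000 * 0.97 = 8730
30–39: 5300 * 0.951 = 5040
40+: 7000 * 0.936 + 7700 * 0.53 = 6552 + 4081 = 10633
Net migration: 0–9 + 500 → 5066
Giving 5066 / 11446 / 8730 / 5040 / 10633.
After projecting period 2:
Births: 8730 * 0.452 = 3946 ; 5040 * 0.31 = 1562 → total 5508
10–19: 5066 * 0.97 = 4914
20–29: 11446 * 0.97 = 11103
30–39: 8730 * 0.951 = 8302
40+: 5040 * 0.936 + 10633 * 0.53 = 4717 + 5635 = 10352
Net migration: 0–9 + 500 → 6008
Giving 6008 / 4914 / 11103 / 8302 / 10352.
Dependents (band 0–9 + band 40+) = 6008 + 10352 = 16360; working-age = 24319; ratio = 16360/24319 × 100 = 67.3

67.3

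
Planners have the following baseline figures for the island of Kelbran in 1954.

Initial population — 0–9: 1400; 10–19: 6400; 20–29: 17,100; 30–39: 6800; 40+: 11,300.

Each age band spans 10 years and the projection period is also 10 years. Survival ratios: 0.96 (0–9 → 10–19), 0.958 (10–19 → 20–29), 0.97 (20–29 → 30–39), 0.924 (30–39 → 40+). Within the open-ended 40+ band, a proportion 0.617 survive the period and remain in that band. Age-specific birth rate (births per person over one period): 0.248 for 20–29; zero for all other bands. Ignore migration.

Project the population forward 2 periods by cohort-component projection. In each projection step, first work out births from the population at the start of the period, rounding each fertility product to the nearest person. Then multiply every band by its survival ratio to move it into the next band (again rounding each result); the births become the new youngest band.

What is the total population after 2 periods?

(Bands numbered youngest = 1 to oldest = 5.)
Period 1.
Births: 17100 × 0.248 = 4241
Band 2: 1400 × 0.96 = 1344
Band 3: 6400 × 0.958 = 6131
Band 4: 17100 × 0.97 = 16587
Band 5: 6800 × 0.924 + 11300 × 0.617 = 6283 + 6972 = 13255
Giving 4241 / 1344 / 6131 / 16587 / 13255.
Period 2.
Births: 6131 × 0.248 = 1520
Band 2: 4241 × 0.96 = 4071
Band 3: 1344 × 0.958 = 1288
Band 4: 6131 × 0.97 = 5947
Band 5: 16587 × 0.924 + 13255 × 0.617 = 15326 + 8178 = 23504
Giving 1520 / 4071 / 1288 / 5947 / 23504.
Total after period 2: 1520 + 4071 + 1288 + 5947 + 23504 = 36330

36330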